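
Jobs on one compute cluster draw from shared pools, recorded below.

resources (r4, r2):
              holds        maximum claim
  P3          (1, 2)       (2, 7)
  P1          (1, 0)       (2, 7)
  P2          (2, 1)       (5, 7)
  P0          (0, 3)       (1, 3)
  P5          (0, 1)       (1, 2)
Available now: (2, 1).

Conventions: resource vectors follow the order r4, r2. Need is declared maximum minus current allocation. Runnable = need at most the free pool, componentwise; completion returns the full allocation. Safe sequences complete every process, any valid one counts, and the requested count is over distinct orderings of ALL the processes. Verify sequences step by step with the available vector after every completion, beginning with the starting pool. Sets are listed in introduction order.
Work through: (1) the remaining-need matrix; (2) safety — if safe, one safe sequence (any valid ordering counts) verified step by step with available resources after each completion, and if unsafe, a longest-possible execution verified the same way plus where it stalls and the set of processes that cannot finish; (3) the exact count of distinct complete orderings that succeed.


(1) Remaining need (order r4, r2):
  P3: (1, 5)
  P1: (1, 7)
  P2: (3, 6)
  P0: (1, 0)
  P5: (1, 1)
(2) SAFE. One safe sequence: P0, P5, P3, P1, P2.
Key observation: the order's first zero-slack moment is P3 ((1, 5) needed, (2, 5) free — a requested resource with nothing to spare).
Verifying each step:
  pool = (2, 1)
  P0 needs (1, 0) <= (2, 1) -> finishes; pool += (0, 3) = (2, 4)
  P5 needs (1, 1) <= (2, 4) -> finishes; pool += (0, 1) = (2, 5)
  P3 needs (1, 5) <= (2, 5) -> finishes; pool += (1, 2) = (3, 7)
  P1 needs (1, 7) <= (3, 7) -> finishes; pool += (1, 0) = (4, 7)
  P2 needs (3, 6) <= (4, 7) -> finishes; pool += (2, 1) = (6, 8)
(3) Exactly 4 of the possible complete orderings are safe sequences.


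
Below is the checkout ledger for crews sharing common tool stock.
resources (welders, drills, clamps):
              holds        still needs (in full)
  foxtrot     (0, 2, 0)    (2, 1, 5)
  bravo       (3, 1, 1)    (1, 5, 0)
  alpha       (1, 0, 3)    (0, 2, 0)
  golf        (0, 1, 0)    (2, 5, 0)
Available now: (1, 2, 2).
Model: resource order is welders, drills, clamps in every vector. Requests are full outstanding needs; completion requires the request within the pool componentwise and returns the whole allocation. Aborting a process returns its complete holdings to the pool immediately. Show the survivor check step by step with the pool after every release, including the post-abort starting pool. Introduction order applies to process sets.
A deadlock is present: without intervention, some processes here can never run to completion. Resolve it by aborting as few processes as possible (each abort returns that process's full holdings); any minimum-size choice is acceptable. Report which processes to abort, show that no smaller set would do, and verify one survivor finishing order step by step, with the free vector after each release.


Abort bravo.
Key observation: before aborting bravo, golf was permanently blocked — no order could ever run it; afterwards it completes at step 3.
No smaller set exists: with zero aborts the deadlock remains.
One survivor order: alpha, foxtrot, golf. Walking it through (post-abort pool first):
  pool = (4, 3, 3)
  run alpha (needs (0, 2, 0), free (4, 3, 3)); after release of (1, 0, 3) the pool is (5, 3, 6)
  run foxtrot (needs (2, 1, 5), free (5, 3, 6)); after release of (0, 2, 0) the pool is (5, 5, 6)
  run golf (needs (2, 5, 0), free (5, 5, 6)); after release of (0, 1, 0) the pool is (5, 6, 6)


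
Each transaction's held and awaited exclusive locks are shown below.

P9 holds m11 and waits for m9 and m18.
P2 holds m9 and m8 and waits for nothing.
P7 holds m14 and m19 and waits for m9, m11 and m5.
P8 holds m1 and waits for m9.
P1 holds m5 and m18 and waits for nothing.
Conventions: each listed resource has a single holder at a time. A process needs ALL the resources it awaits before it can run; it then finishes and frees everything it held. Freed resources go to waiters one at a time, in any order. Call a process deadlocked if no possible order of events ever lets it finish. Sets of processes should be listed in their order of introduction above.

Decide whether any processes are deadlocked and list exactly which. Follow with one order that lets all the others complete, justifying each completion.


The deadlocked set is empty.
Key observation: all waits point, directly or indirectly, at processes that can finish, so nothing is permanently blocked.
One completion order for the rest: P2, P1, P9, P8, P7.
Step-by-step check:
  P2 waits on nothing -> runs at once and releases m9 and m8
  P1 waits on nothing -> runs at once and releases m5 and m18
  run P9 (all its waits — m9 and m18 — are resolved); releases m11
  run P8 (all its waits — m9 — are resolved); releases m1
  run P7 (all its waits — m9, m11 and m5 — are resolved); releases m14 and m19


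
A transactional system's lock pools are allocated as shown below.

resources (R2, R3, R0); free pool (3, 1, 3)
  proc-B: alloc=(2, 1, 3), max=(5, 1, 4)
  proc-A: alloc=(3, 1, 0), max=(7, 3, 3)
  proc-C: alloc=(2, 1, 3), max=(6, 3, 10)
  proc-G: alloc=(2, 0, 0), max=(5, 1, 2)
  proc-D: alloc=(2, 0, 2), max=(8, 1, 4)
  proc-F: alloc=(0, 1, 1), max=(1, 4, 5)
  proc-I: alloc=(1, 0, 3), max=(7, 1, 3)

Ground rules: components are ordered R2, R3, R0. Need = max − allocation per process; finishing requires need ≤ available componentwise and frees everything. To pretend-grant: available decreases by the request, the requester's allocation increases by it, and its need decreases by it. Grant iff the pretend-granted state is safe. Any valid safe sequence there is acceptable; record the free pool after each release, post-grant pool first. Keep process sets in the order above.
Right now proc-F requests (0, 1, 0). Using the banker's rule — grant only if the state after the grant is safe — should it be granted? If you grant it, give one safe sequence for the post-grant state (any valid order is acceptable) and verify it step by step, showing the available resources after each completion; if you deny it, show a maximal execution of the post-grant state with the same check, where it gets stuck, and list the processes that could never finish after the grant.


DENY — the pretend-granted state is unsafe.
Key observation: after proc-B, proc-G, proc-D, proc-I complete, (10, 1, 11) is the best the pool ever gets, yet each leftover process wants more R3.
On the post-grant state, proc-B, proc-G, proc-D, proc-I is a maximal run — nothing extends it. Step-by-step check:
  pool = (3, 0, 3)
  run proc-B (needs (3, 0, 1), free (3, 0, 3)); after release of (2, 1, 3) the pool is (5, 1, 6)
  run proc-G (needs (3, 1, 2), free (5, 1, 6)); after release of (2, 0, 0) the pool is (7, 1, 6)
  run proc-D (needs (6, 1, 2), free (7, 1, 6)); after release of (2, 0, 2) the pool is (9, 1, 8)
  run proc-I (needs (6, 1, 0), free (9, 1, 8)); after release of (1, 0, 3) the pool is (10, 1, 11)
  blocked: proc-A wants (4, 2, 3), pool (10, 1, 11) — not enough R3
  blocked: proc-C wants (4, 2, 7), pool (10, 1, 11) — not enough R3
  blocked: proc-F wants (1, 2, 4), pool (10, 1, 11) — not enough R3
Had the request been granted, proc-A, proc-C and proc-F could never finish.


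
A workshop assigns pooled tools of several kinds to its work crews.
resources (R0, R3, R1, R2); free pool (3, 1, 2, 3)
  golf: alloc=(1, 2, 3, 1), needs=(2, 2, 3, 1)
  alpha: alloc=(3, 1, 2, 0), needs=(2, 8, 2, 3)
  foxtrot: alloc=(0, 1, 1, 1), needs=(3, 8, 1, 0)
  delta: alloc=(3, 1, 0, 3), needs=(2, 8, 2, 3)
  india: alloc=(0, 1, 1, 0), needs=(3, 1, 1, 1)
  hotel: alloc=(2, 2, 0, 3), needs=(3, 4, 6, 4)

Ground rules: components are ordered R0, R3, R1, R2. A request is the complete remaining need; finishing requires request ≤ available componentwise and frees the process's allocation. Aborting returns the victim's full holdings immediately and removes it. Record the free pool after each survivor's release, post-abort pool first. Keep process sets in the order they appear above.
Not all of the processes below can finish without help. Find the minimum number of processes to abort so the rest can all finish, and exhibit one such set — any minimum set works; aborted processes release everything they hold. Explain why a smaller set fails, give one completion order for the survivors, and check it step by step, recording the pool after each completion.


Abort foxtrot and delta.
Key observation: no ordering could ever have run alpha before the abort of foxtrot and delta; with (3, 2, 1, 4) back in the pool it fits at step 4.
No one abort is enough; case by case: golf alone leaves alpha blocked (short on R3); alpha alone leaves foxtrot blocked (short on R3); foxtrot alone leaves alpha blocked (short on R3); delta alone leaves alpha blocked (short on R3); india alone leaves alpha blocked (short on R3); hotel alone leaves alpha blocked (short on R3).
The survivors complete as golf, india, hotel, alpha. Step-by-step check (starting from the post-abort pool):
  pool = (6, 3, 3, 7)
  golf: need (2, 2, 3, 1) fits (6, 3, 3, 7); releases (1, 2, 3, 1), pool now (7, 5, 6, 8)
  india: need (3, 1, 1, 1) fits (7, 5, 6, 8); releases (0, 1, 1, 0), pool now (7, 6, 7, 8)
  hotel: need (3, 4, 6, 4) fits (7, 6, 7, 8); releases (2, 2, 0, 3), pool now (9, 8, 7, 11)
  alpha: need (2, 8, 2, 3) fits (9, 8, 7, 11); releases (3, 1, 2, 0), pool now (12, 9, 9, 11)


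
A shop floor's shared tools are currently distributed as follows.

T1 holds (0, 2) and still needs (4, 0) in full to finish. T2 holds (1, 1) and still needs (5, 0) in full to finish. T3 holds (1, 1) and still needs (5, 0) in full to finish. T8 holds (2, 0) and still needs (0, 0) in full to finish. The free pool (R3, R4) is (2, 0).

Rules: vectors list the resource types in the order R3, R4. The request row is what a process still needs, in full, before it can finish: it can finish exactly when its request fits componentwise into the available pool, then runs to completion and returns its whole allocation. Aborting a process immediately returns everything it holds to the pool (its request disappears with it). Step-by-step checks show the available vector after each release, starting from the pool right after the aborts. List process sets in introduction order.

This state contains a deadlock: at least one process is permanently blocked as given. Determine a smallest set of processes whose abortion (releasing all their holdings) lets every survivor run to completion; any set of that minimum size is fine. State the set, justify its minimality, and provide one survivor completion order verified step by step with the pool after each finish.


Abort T2.
Key observation: T3 was stuck for good until T2 gave back (1, 1); in the order shown it finishes at step 3.
Why nothing smaller works: aborting no one leaves the state deadlocked as given.
The survivors complete as T8, T1, T3. Walking it through (starting from the post-abort pool):
  pool = (3, 1)
  T8: need (0, 0) fits (3, 1); releases (2, 0), pool now (5, 1)
  T1: need (4, 0) fits (5, 1); releases (0, 2), pool now (5, 3)
  T3: need (5, 0) fits (5, 3); releases (1, 1), pool now (6, 4)


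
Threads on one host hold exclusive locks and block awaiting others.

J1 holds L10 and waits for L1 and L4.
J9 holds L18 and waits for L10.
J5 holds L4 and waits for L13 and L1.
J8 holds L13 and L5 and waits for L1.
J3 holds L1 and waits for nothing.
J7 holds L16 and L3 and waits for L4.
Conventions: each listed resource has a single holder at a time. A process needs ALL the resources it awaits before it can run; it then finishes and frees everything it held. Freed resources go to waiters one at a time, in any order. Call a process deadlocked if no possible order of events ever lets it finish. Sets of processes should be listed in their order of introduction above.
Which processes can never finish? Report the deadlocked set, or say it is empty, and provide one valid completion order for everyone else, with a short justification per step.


Nothing here is deadlocked.
Key observation: no waiting chain loops back on itself — every chain ends at a process that waits on nothing, so everyone eventually runs.
One completion order for the rest: J3, J8, J5, J1, J9, J7.
Check, step by step:
  J3: no waits; runs immediately, freeing L1
  J8 waits on L1 — all released -> runs and releases L13 and L5
  J5 waits on L13 and L1 — all released -> runs and releases L4
  J1 waits on L1 and L4 — all released -> runs and releases L10
  J9 waits on L10 — all released -> runs and releases L18
  J7 waits on L4 — all released -> runs and releases L16 and L3


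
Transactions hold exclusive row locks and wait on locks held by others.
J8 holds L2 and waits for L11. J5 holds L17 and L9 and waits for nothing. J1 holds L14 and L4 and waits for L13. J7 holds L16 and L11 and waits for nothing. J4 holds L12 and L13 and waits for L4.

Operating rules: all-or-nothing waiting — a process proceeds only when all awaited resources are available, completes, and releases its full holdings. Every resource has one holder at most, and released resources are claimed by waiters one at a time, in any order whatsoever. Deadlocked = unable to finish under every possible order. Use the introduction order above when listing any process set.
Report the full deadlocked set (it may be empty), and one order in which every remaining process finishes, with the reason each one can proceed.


The deadlocked set is J1 and J4.
Key observation: the knot is the closed ring of waits J1 -> J4 -> J1; no other process is dragged down with it.
A valid finishing order for the others: J7, J5, J8.
Verifying each step:
  J7: no waits; runs immediately, freeing L16 and L11
  J5: no waits; runs immediately, freeing L17 and L9
  run J8 (all its waits — L11 — are resolved); releases L2


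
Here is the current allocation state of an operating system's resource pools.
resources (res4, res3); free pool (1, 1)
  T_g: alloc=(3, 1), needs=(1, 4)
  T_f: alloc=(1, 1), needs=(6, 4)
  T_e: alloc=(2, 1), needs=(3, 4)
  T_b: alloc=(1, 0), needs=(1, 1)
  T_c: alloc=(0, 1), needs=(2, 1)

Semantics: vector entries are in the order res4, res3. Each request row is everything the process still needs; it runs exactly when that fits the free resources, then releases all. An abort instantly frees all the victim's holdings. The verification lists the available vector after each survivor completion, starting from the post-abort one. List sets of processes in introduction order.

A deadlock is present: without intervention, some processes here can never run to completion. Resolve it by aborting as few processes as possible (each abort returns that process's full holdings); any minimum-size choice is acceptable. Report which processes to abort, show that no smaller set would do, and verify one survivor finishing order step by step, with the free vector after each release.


Abort T_g and T_f.
Key observation: the returned (4, 2) from T_g and T_f is what brings T_e — unrunnable before, under any order — into play at step 2.
Why nothing smaller works — every single abort fails: T_g alone leaves T_f blocked (short on res4 and res3); T_f alone leaves T_g blocked (short on res3); T_e alone leaves T_g blocked (short on res3); T_b alone leaves T_g blocked (short on res3); T_c alone leaves T_g blocked (short on res3).
One survivor order: T_c, T_e, T_b. Verifying each step (post-abort pool first):
  pool = (5, 3)
  T_c needs (2, 1) <= (5, 3) -> finishes; pool += (0, 1) = (5, 4)
  T_e needs (3, 4) <= (5, 4) -> finishes; pool += (2, 1) = (7, 5)
  T_b needs (1, 1) <= (7, 5) -> finishes; pool += (1, 0) = (8, 5)


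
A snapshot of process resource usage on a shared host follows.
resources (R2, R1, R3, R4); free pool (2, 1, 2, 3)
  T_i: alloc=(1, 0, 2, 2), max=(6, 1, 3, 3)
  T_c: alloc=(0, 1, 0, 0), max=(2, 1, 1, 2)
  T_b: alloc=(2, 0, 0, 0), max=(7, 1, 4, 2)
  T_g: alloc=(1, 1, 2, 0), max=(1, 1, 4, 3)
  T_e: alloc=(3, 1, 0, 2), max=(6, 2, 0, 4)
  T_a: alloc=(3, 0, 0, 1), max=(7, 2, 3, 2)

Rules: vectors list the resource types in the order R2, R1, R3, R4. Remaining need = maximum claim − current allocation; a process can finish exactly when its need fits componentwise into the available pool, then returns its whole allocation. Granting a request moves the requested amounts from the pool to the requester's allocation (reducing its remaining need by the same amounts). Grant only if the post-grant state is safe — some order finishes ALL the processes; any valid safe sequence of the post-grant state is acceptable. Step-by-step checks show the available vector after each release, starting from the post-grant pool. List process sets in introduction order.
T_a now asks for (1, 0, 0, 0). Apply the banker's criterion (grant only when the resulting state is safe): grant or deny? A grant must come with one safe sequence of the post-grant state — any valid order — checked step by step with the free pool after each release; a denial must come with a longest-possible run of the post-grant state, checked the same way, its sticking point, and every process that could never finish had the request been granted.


DENY — the pretend-granted state is unsafe.
Key observation: the pool after T_g, T_c is (2, 3, 4, 3); every surviving request exceeds it in R2, so progress ends there.
On the post-grant state, T_g, T_c is a maximal run — nothing extends it. Check, step by step:
  pool = (1, 1, 2, 3)
  T_g: need (0, 0, 2, 3) fits (1, 1, 2, 3); releases (1, 1, 2, 0), pool now (2, 2, 4, 3)
  T_c: need (2, 0, 1, 2) fits (2, 2, 4, 3); releases (0, 1, 0, 0), pool now (2, 3, 4, 3)
  blocked: T_i wants (5, 1, 1, 1), pool (2, 3, 4, 3) — not enough R2
  blocked: T_b wants (5, 1, 4, 2), pool (2, 3, 4, 3) — not enough R2
  blocked: T_e wants (3, 1, 0, 2), pool (2, 3, 4, 3) — not enough R2
  blocked: T_a wants (3, 2, 3, 1), pool (2, 3, 4, 3) — not enough R2
Had the request been granted, T_i, T_b, T_e and T_a could never finish.


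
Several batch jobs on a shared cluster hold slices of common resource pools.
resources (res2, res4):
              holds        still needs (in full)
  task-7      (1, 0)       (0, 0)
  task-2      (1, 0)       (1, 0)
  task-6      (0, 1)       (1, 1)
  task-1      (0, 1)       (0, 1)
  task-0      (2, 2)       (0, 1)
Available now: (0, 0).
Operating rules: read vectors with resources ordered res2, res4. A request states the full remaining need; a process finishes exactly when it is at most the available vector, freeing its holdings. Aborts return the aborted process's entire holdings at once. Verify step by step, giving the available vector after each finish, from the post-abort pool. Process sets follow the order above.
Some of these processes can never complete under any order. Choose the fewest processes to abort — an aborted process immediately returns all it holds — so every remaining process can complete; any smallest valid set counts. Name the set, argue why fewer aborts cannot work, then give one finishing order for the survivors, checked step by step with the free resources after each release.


Minimum abort set: task-6.
Key observation: no ordering could ever have run task-0 before the abort of task-6; with (0, 1) back in the pool it fits at step 1.
No smaller set exists: with zero aborts the deadlock remains.
One survivor order: task-0, task-1, task-2, task-7. Walking it through (post-abort pool first):
  pool = (0, 1)
  task-0 needs (0, 1) <= (0, 1) -> finishes; pool += (2, 2) = (2, 3)
  task-1 needs (0, 1) <= (2, 3) -> finishes; pool += (0, 1) = (2, 4)
  task-2 needs (1, 0) <= (2, 4) -> finishes; pool += (1, 0) = (3, 4)
  task-7 needs (0, 0) <= (3, 4) -> finishes; pool += (1, 0) = (4, 4)


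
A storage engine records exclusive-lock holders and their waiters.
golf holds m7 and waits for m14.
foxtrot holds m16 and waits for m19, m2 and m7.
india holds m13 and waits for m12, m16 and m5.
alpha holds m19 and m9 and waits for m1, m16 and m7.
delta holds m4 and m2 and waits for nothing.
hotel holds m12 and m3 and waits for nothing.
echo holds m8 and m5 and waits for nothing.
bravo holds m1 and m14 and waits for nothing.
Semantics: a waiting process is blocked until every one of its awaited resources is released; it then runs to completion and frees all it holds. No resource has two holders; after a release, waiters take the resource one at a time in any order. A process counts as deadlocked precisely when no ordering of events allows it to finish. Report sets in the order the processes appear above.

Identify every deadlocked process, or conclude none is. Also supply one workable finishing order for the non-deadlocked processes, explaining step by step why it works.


Deadlocked: foxtrot, india and alpha.
Key observation: nobody on the ring foxtrot -> alpha -> foxtrot can start until another member finishes, which never happens; india waits into the deadlock from upstream.
A valid finishing order for the others: bravo, delta, hotel, golf, echo.
Step-by-step check:
  bravo waits on nothing -> runs at once and releases m1 and m14
  delta waits on nothing -> runs at once and releases m4 and m2
  hotel waits on nothing -> runs at once and releases m12 and m3
  golf: everything it awaited (m14) is free; runs, freeing m7
  echo waits on nothing -> runs at once and releases m8 and m5


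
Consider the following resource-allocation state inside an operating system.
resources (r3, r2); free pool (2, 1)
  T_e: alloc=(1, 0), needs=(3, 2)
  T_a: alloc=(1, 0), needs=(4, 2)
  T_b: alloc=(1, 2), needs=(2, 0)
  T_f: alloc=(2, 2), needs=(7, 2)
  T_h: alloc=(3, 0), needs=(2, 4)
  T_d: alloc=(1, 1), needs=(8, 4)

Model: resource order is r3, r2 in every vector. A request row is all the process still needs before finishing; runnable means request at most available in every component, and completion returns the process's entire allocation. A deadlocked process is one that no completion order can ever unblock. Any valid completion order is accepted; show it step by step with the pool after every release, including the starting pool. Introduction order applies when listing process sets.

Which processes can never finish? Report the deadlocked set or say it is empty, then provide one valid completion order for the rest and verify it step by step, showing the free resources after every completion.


Deadlocked set: T_f, T_h and T_d.
Key observation: after T_b, T_e, T_a the pool peaks at (5, 3), and each blocked process is short somewhere: T_f on r3; T_h on r2; T_d on r3, r2.
The rest can finish in the order T_b, T_e, T_a. Check, step by step:
  pool = (2, 1)
  run T_b (needs (2, 0), free (2, 1)); after release of (1, 2) the pool is (3, 3)
  run T_e (needs (3, 2), free (3, 3)); after release of (1, 0) the pool is (4, 3)
  run T_a (needs (4, 2), free (4, 3)); after release of (1, 0) the pool is (5, 3)
None of the blocked processes ever fits:
  T_f cannot run: need (7, 2) vs free (5, 3) (insufficient r3)
  T_h cannot run: need (2, 4) vs free (5, 3) (insufficient r2)
  T_d cannot run: need (8, 4) vs free (5, 3) (insufficient r3 and r2)


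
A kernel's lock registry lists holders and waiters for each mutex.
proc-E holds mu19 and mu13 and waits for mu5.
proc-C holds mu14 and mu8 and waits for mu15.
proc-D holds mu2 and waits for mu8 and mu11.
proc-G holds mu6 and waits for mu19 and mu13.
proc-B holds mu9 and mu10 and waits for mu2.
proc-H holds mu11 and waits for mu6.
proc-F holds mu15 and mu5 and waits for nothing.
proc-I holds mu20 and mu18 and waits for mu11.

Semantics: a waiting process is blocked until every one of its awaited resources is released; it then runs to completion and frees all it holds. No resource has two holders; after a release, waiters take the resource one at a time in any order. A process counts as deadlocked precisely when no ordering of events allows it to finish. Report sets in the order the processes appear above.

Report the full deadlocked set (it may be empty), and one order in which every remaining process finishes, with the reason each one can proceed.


Nothing here is deadlocked.
Key observation: all waits point, directly or indirectly, at processes that can finish, so nothing is permanently blocked.
One completion order for the rest: proc-F, proc-C, proc-E, proc-G, proc-H, proc-D, proc-B, proc-I.
Step-by-step check:
  run proc-F (it waits on nothing); releases mu15 and mu5
  run proc-C (all its waits — mu15 — are resolved); releases mu14 and mu8
  run proc-E (all its waits — mu5 — are resolved); releases mu19 and mu13
  run proc-G (all its waits — mu19 and mu13 — are resolved); releases mu6
  run proc-H (all its waits — mu6 — are resolved); releases mu11
  run proc-D (all its waits — mu8 and mu11 — are resolved); releases mu2
  run proc-B (all its waits — mu2 — are resolved); releases mu9 and mu10
  run proc-I (all its waits — mu11 — are resolved); releases mu20 and mu18


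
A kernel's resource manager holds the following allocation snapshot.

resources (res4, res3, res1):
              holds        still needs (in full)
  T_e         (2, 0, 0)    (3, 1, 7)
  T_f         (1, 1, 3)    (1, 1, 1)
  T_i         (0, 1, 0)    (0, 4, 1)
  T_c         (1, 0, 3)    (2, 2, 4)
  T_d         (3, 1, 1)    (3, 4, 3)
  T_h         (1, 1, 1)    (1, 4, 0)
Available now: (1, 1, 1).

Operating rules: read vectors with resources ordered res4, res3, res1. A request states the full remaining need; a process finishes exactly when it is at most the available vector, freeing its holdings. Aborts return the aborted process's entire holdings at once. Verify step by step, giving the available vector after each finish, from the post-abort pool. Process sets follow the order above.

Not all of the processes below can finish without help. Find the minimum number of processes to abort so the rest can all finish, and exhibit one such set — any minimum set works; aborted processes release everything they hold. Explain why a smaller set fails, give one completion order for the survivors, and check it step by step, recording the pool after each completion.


Abort T_i and T_d.
Key observation: before aborting T_i and T_d, T_h was permanently blocked — no order could ever run it; afterwards it completes at step 4.
Minimality, checking each single-abort alternative: T_e alone leaves T_i blocked (short on res3); T_f alone leaves T_i blocked (short on res3); T_i alone leaves T_d blocked (short on res3); T_c alone leaves T_i blocked (short on res3); T_d alone leaves T_i blocked (short on res3); T_h alone leaves T_i blocked (short on res3).
One survivor order: T_f, T_c, T_e, T_h. Check, step by step (post-abort pool first):
  pool = (4, 3, 2)
  run T_f (needs (1, 1, 1), free (4, 3, 2)); after release of (1, 1, 3) the pool is (5, 4, 5)
  run T_c (needs (2, 2, 4), free (5, 4, 5)); after release of (1, 0, 3) the pool is (6, 4, 8)
  run T_e (needs (3, 1, 7), free (6, 4, 8)); after release of (2, 0, 0) the pool is (8, 4, 8)
  run T_h (needs (1, 4, 0), free (8, 4, 8)); after release of (1, 1, 1) the pool is (9, 5, 9)


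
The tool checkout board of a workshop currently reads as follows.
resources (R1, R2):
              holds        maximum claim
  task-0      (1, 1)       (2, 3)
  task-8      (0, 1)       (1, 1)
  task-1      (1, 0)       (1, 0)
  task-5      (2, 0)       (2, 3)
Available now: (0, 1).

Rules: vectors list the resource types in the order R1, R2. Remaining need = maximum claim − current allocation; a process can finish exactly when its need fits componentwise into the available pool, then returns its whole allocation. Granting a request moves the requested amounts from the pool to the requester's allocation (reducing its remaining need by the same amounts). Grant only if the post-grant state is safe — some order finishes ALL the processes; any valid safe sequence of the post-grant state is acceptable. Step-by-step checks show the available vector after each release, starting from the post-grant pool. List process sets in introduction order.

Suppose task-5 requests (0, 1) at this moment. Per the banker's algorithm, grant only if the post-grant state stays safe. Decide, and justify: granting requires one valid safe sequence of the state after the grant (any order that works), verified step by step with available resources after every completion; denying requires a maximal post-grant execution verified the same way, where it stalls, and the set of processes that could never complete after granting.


DENY: after the grant no complete ordering would exist.
Key observation: after task-1, task-8 complete, (1, 1) is the best the pool ever gets, yet each leftover process wants more R2.
On the post-grant state, task-1, task-8 is a maximal run — nothing extends it. Check, step by step:
  pool = (0, 0)
  task-1 needs (0, 0) <= (0, 0) -> finishes; pool += (1, 0) = (1, 0)
  task-8 needs (1, 0) <= (1, 0) -> finishes; pool += (0, 1) = (1, 1)
  blocked: task-0 wants (1, 2), pool (1, 1) — not enough R2
  blocked: task-5 wants (0, 2), pool (1, 1) — not enough R2
Had the request been granted, task-0 and task-5 could never finish.


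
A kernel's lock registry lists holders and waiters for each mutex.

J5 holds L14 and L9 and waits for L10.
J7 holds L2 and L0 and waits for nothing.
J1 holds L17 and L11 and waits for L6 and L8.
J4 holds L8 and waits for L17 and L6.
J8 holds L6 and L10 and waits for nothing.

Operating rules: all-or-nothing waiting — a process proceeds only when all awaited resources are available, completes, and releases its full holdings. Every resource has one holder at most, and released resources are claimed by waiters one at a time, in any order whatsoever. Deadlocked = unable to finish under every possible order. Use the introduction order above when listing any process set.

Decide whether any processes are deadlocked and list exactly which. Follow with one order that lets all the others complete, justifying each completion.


Deadlocked: J1 and J4.
Key observation: along J1 -> J4 -> J1, each member waits on what the next one holds — a deadlock; no other process is dragged down with it.
A valid finishing order for the others: J7, J8, J5.
Check, step by step:
  run J7 (it waits on nothing); releases L2 and L0
  run J8 (it waits on nothing); releases L6 and L10
  J5 waits on L10 — all released -> runs and releases L14 and L9


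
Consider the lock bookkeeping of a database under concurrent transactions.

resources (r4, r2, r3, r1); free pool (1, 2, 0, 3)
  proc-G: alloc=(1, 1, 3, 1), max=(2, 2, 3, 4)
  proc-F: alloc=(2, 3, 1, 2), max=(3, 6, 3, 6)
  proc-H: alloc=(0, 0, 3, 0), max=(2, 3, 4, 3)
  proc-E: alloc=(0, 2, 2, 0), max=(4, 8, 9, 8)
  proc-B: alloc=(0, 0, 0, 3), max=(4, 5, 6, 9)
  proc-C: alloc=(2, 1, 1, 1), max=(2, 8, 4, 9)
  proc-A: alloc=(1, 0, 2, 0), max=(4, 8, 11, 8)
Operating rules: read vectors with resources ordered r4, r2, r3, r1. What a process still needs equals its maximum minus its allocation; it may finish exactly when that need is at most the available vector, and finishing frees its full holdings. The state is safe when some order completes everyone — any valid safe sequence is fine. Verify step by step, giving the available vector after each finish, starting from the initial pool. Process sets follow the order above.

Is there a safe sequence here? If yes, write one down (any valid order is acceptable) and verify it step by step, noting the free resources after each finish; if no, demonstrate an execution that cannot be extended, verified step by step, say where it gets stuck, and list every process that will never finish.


The state is SAFE; one workable sequence: proc-G, proc-F, proc-H, proc-B, proc-E, proc-A, proc-C.
Key observation: reading the order forward, proc-G is the first process whose need (1, 1, 0, 3) meets the free pool (1, 2, 0, 3) exactly on a resource it requests.
Step-by-step check:
  pool = (1, 2, 0, 3)
  proc-G: need (1, 1, 0, 3) fits (1, 2, 0, 3); releases (1, 1, 3, 1), pool now (2, 3, 3, 4)
  proc-F: need (1, 3, 2, 4) fits (2, 3, 3, 4); releases (2, 3, 1, 2), pool now (4, 6, 4, 6)
  proc-H: need (2, 3, 1, 3) fits (4, 6, 4, 6); releases (0, 0, 3, 0), pool now (4, 6, 7, 6)
  proc-B: need (4, 5, 6, 6) fits (4, 6, 7, 6); releases (0, 0, 0, 3), pool now (4, 6, 7, 9)
  proc-E: need (4, 6, 7, 8) fits (4, 6, 7, 9); releases (0, 2, 2, 0), pool now (4, 8, 9, 9)
  proc-A: need (3, 8, 9, 8) fits (4, 8, 9, 9); releases (1, 0, 2, 0), pool now (5, 8, 11, 9)
  proc-C: need (0, 7, 3, 8) fits (5, 8, 11, 9); releases (2, 1, 1, 1), pool now (7, 9, 12, 10)


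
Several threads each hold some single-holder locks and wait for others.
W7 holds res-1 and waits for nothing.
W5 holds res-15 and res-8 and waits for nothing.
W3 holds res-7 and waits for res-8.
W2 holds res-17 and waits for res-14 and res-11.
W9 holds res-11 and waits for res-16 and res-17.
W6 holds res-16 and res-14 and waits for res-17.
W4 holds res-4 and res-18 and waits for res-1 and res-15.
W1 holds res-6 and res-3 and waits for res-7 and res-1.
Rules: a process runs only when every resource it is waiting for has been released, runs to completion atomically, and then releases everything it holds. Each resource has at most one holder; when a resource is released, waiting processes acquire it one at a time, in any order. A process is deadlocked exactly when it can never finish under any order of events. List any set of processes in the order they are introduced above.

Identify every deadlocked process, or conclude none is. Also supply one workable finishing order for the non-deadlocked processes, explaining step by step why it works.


Deadlocked: W2, W9 and W6.
Key observation: W2 -> W9 -> W2 is a circular wait — nothing in it can go first; W6 is caught in further circular waits.
The rest can finish in the order W7, W5, W3, W1, W4.
Verifying each step:
  run W7 (it waits on nothing); releases res-1
  run W5 (it waits on nothing); releases res-15 and res-8
  W3: everything it awaited (res-8) is free; runs, freeing res-7
  W1: everything it awaited (res-7 and res-1) is free; runs, freeing res-6 and res-3
  W4: everything it awaited (res-1 and res-15) is free; runs, freeing res-4 and res-18


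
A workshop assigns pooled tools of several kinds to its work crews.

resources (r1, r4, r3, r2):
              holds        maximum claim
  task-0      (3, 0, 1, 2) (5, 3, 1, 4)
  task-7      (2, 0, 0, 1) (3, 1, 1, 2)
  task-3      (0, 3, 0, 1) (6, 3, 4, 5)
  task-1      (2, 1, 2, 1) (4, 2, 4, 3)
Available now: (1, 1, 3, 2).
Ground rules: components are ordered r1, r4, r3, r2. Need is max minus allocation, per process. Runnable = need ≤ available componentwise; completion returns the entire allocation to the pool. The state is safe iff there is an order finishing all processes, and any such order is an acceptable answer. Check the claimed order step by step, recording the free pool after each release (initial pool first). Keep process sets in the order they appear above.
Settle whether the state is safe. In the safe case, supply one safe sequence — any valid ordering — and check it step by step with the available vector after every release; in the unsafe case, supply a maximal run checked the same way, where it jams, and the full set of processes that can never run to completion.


UNSAFE.
Key observation: after task-7, task-1 the pool peaks at (5, 2, 5, 4), and each blocked process is short somewhere: task-0 on r4; task-3 on r1.
The run task-7, task-1 cannot be extended any further. Walking it through:
  pool = (1, 1, 3, 2)
  run task-7 (needs (1, 1, 1, 1), free (1, 1, 3, 2)); after release of (2, 0, 0, 1) the pool is (3, 1, 3, 3)
  run task-1 (needs (2, 1, 2, 2), free (3, 1, 3, 3)); after release of (2, 1, 2, 1) the pool is (5, 2, 5, 4)
  blocked: task-0 wants (2, 3, 0, 2), pool (5, 2, 5, 4) — not enough r4
  blocked: task-3 wants (6, 0, 4, 4), pool (5, 2, 5, 4) — not enough r1
Processes that can never finish: task-0 and task-3.


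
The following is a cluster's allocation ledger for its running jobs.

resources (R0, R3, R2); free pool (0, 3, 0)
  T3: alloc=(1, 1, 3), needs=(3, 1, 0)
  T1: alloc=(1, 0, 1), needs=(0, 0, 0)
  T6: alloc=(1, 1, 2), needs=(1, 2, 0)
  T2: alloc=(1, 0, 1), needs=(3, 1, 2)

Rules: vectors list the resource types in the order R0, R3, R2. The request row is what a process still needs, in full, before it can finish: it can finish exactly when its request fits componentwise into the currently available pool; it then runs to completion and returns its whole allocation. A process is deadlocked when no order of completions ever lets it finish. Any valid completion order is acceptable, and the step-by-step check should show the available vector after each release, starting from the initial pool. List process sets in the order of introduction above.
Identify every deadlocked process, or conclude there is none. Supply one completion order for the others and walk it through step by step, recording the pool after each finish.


The deadlocked set is T3 and T2.
Key observation: once T1, T6 finish, the pool peaks at (2, 4, 3) — and every remaining process still needs more R0 than that.
One completion order for the rest: T1, T6. Verifying each step:
  pool = (0, 3, 0)
  T1: need (0, 0, 0) fits (0, 3, 0); releases (1, 0, 1), pool now (1, 3, 1)
  T6: need (1, 2, 0) fits (1, 3, 1); releases (1, 1, 2), pool now (2, 4, 3)
The blocked processes can never fit:
  T3 cannot run: need (3, 1, 0) vs free (2, 4, 3) (insufficient R0)
  T2 cannot run: need (3, 1, 2) vs free (2, 4, 3) (insufficient R0)


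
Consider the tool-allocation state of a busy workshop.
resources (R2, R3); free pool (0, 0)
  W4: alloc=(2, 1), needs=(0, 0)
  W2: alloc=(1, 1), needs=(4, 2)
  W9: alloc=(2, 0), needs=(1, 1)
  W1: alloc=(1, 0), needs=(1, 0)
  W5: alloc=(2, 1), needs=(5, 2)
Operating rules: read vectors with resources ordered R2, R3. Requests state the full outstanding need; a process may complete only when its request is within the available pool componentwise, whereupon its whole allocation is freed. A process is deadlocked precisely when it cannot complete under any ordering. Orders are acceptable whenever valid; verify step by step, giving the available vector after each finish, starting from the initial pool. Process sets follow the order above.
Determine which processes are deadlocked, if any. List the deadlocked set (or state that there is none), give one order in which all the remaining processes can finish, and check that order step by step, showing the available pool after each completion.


Deadlocked set: W2 and W5.
Key observation: the wall is R3: completing W4, W9, W1 brings the pool only to (5, 1), and all the rest need more.
A valid finishing order for the others: W4, W9, W1. Verifying each step:
  pool = (0, 0)
  run W4 (needs (0, 0), free (0, 0)); after release of (2, 1) the pool is (2, 1)
  run W9 (needs (1, 1), free (2, 1)); after release of (2, 0) the pool is (4, 1)
  run W1 (needs (1, 0), free (4, 1)); after release of (1, 0) the pool is (5, 1)
The blocked processes can never fit:
  blocked: W2 wants (4, 2), pool (5, 1) — not enough R3
  blocked: W5 wants (5, 2), pool (5, 1) — not enough R3


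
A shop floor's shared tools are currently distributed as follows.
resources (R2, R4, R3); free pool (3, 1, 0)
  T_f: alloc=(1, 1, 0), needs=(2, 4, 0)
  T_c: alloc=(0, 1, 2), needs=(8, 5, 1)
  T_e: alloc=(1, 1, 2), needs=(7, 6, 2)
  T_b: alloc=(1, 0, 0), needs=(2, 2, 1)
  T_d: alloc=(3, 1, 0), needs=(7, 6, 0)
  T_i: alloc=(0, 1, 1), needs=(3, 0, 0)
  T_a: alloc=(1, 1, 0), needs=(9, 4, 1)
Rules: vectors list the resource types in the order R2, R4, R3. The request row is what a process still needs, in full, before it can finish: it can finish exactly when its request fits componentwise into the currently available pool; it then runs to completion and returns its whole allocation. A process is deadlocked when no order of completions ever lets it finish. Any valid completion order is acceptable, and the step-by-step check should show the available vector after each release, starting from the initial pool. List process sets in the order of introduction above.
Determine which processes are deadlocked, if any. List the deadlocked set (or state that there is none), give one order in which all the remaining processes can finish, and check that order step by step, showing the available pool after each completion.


Deadlocked: T_f, T_c, T_e, T_d and T_a.
Key observation: no order helps: past T_i, T_b, the free pool tops out at (4, 2, 1), below what each blocked process needs in R4.
The rest can finish in the order T_i, T_b. Step-by-step check:
  pool = (3, 1, 0)
  run T_i (needs (3, 0, 0), free (3, 1, 0)); after release of (0, 1, 1) the pool is (3, 2, 1)
  run T_b (needs (2, 2, 1), free (3, 2, 1)); after release of (1, 0, 0) the pool is (4, 2, 1)
The stuck group stays short no matter what:
  T_f still needs (2, 4, 0) but only (4, 2, 1) is free — short on R4
  T_c still needs (8, 5, 1) but only (4, 2, 1) is free — short on R2 and R4
  T_e still needs (7, 6, 2) but only (4, 2, 1) is free — short on R2, R4 and R3
  T_d still needs (7, 6, 0) but only (4, 2, 1) is free — short on R2 and R4
  T_a still needs (9, 4, 1) but only (4, 2, 1) is free — short on R2 and R4
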